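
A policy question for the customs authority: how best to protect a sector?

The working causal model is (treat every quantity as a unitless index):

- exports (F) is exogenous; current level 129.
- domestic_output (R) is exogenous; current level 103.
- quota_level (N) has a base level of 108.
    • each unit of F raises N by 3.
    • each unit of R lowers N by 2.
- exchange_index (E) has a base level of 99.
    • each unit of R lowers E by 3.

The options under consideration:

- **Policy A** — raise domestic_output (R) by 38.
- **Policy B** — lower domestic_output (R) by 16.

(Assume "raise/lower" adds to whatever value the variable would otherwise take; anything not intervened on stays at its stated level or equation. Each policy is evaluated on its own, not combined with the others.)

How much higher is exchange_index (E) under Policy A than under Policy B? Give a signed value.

-162

Policy A (R + 38):
  R = 103 + 38 = 141
  E = 99 − 3·141 = -324
Policy B (R − 16):
  R = 103 − 16 = 87
  E = 99 − 3·87 = -162
E: -324 − (-162) = -162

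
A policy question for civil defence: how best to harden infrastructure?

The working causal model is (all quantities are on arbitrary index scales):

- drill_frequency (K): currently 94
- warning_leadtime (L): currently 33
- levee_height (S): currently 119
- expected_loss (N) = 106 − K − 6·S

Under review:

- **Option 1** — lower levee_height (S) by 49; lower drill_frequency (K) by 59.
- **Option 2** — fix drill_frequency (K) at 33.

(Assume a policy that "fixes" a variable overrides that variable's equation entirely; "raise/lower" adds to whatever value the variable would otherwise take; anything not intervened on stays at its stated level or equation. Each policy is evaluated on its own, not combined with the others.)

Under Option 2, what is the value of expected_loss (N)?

Option 2 (K := 33):
  K = 33
  S = 119
  N = 106 − 33 − 6·119 = -641

-641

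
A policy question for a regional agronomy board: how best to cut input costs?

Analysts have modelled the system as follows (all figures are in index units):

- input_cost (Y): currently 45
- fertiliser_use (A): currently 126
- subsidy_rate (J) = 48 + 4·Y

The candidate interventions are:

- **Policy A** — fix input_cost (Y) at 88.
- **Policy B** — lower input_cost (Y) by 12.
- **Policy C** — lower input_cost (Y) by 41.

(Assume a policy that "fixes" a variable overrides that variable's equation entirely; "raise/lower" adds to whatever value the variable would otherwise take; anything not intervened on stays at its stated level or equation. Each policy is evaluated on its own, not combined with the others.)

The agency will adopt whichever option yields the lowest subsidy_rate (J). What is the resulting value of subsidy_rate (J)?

64

Policy A (Y := 88):
  Y = 88
  J = 48 + 4·88 = 400
Policy B (Y − 12):
  Y = 45 − 12 = 33
  J = 48 + 4·33 = 180
Policy C (Y − 41):
  Y = 45 − 41 = 4
  J = 48 + 4·4 = 64
Comparing — Policy A: J=400, Policy B: J=180, Policy C: J=64. Lowest is 64 (Policy C).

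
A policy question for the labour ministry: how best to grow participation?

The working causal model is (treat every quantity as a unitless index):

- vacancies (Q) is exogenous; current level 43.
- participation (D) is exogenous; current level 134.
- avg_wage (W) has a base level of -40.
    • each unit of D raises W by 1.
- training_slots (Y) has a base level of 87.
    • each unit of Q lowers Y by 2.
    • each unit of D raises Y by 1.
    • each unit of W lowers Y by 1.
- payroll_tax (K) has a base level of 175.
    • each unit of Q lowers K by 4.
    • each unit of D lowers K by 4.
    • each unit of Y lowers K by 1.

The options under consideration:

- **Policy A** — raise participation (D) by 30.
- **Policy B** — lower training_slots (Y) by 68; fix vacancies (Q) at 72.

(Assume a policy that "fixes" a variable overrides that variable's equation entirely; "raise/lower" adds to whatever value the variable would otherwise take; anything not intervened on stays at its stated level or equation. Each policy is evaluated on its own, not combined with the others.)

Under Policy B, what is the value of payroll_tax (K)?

Policy B (Y − 68, Q := 72):
  Q = 72
  D = 134
  W = -40 + 134 = 94
  Y = 87 − 2·72 + 134 − 94 (−68 from intervention) = -85
  K = 175 − 4·72 − 4·134 − (-85) = -564

-564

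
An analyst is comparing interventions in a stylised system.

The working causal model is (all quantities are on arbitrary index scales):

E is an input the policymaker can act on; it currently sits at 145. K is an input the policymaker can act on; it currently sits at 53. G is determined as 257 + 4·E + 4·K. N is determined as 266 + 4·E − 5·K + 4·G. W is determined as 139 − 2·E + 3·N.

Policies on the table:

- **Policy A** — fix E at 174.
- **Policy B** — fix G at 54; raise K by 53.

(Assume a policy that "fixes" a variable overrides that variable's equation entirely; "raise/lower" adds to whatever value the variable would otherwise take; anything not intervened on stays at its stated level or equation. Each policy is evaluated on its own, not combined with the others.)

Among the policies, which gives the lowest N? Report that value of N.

532

Policy A (E := 174):
  E = 174
  K = 53
  G = 257 + 4·174 + 4·53 = 1165
  N = 266 + 4·174 − 5·53 + 4·1165 = 5357
Policy B (G := 54, K + 53):
  E = 145
  K = 53 + 53 = 106
  G = 54
  N = 266 + 4·145 − 5·106 + 4·54 = 532
Comparing — Policy A: N=5357, Policy B: N=532. Lowest is 532 (Policy B).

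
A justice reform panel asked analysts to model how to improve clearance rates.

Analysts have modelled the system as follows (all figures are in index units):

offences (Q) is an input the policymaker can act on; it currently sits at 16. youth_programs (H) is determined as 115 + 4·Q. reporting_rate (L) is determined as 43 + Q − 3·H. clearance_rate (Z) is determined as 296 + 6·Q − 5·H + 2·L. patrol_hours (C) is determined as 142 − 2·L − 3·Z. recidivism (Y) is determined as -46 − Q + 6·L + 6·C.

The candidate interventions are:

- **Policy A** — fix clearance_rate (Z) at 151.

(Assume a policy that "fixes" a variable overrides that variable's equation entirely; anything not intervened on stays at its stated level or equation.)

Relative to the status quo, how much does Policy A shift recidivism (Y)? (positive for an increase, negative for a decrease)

-28980

Baseline:
  Q = 16
  H = 115 + 4·16 = 179
  L = 43 + 16 − 3·179 = -478
  Z = 296 + 6·16 − 5·179 + 2·(-478) = -1459
  C = 142 − 2·(-478) − 3·(-1459) = 5475
  Y = -46 − 16 + 6·(-478) + 6·5475 = 29920
Policy A (Z := 151):
  Q = 16
  H = 115 + 4·16 = 179
  L = 43 + 16 − 3·179 = -478
  Z = 151
  C = 142 − 2·(-478) − 3·151 = 645
  Y = -46 − 16 + 6·(-478) + 6·645 = 940
Change in Y: 940 − 29920 = -28980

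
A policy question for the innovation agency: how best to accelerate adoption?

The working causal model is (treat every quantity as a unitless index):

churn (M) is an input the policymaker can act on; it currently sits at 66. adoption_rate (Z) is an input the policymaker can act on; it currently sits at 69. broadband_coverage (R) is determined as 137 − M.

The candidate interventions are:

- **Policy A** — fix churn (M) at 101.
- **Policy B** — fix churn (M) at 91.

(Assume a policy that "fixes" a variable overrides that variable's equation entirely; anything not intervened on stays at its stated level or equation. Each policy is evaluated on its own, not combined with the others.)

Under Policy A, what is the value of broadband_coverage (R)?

36

Policy A (M := 101):
  M = 101
  R = 137 − 101 = 36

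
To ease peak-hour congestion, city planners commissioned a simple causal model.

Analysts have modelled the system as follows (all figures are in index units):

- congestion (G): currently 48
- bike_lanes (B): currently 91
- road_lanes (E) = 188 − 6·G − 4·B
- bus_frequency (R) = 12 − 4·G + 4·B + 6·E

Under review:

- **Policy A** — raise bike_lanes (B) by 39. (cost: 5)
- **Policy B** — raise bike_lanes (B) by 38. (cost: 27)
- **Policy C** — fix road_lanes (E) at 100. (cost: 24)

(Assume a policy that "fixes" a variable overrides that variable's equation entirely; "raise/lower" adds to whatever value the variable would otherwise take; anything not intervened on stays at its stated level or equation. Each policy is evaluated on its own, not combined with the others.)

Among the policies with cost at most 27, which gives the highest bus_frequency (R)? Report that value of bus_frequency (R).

Policy A (B + 39):
  G = 48
  B = 91 + 39 = 130
  E = 188 − 6·48 − 4·130 = -620
  R = 12 − 4·48 + 4·130 + 6·(-620) = -3380
Policy B (B + 38):
  G = 48
  B = 91 + 38 = 129
  E = 188 − 6·48 − 4·129 = -616
  R = 12 − 4·48 + 4·129 + 6·(-616) = -3360
Policy C (E := 100):
  G = 48
  B = 91
  E = 100
  R = 12 − 4·48 + 4·91 + 6·100 = 784
Comparing — Policy A: R=-3380, Policy B: R=-3360, Policy C: R=784. Highest is 784 (Policy C).

784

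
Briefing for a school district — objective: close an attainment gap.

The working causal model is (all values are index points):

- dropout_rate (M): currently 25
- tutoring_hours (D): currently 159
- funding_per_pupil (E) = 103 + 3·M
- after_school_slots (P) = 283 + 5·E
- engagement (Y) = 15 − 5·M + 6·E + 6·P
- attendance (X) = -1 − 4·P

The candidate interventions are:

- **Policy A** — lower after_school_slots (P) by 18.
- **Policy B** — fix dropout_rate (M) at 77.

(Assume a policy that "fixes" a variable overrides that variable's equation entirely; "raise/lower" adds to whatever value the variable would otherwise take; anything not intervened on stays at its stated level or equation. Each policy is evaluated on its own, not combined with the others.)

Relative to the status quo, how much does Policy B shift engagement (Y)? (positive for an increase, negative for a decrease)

Baseline:
  M = 25
  E = 103 + 3·25 = 178
  P = 283 + 5·178 = 1173
  Y = 15 − 5·25 + 6·178 + 6·1173 = 7996
Policy B (M := 77):
  M = 77
  E = 103 + 3·77 = 334
  P = 283 + 5·334 = 1953
  Y = 15 − 5·77 + 6·334 + 6·1953 = 13352
Change in Y: 13352 − 7996 = 5356

5356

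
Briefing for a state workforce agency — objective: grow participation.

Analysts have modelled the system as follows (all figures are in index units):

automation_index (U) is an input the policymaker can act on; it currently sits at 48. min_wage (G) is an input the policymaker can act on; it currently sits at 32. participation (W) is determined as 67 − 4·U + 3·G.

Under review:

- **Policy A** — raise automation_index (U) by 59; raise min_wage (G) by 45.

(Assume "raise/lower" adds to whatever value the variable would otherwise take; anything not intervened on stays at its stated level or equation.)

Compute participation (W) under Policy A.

Policy A (U + 59, G + 45):
  U = 48 + 59 = 107
  G = 32 + 45 = 77
  W = 67 − 4·107 + 3·77 = -130

-130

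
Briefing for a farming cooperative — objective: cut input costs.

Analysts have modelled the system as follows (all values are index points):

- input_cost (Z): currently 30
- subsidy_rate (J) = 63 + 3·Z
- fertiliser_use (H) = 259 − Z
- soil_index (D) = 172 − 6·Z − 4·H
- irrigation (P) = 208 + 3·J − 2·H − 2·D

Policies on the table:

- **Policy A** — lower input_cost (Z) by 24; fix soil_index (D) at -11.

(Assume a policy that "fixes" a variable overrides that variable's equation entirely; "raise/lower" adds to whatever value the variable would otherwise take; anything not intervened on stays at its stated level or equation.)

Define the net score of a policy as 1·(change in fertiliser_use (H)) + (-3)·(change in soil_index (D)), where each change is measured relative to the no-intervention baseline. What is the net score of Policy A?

-2715

Baseline:
  Z = 30
  H = 259 − 30 = 229
  D = 172 − 6·30 − 4·229 = -924
Policy A (Z − 24, D := -11):
  Z = 30 − 24 = 6
  H = 259 − 6 = 253
  D = -11
ΔH = 253 − 229 = 24; ΔD = -11 − (-924) = 913
Score = 1·24 + (-3)·913 = -2715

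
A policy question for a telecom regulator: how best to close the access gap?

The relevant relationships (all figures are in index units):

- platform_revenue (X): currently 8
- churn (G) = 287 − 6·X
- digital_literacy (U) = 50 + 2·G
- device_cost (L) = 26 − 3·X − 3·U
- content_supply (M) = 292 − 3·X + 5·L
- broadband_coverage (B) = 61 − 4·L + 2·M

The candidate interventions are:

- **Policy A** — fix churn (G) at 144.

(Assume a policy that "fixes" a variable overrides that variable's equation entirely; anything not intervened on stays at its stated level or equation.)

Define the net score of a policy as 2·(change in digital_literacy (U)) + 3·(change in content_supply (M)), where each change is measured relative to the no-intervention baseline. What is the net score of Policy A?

Baseline:
  X = 8
  G = 287 − 6·8 = 239
  U = 50 + 2·239 = 528
  L = 26 − 3·8 − 3·528 = -1582
  M = 292 − 3·8 + 5·(-1582) = -7642
Policy A (G := 144):
  X = 8
  G = 144
  U = 50 + 2·144 = 338
  L = 26 − 3·8 − 3·338 = -1012
  M = 292 − 3·8 + 5·(-1012) = -4792
ΔU = 338 − 528 = -190; ΔM = -4792 − (-7642) = 2850
Score = 2·(-190) + 3·2850 = 8170

8170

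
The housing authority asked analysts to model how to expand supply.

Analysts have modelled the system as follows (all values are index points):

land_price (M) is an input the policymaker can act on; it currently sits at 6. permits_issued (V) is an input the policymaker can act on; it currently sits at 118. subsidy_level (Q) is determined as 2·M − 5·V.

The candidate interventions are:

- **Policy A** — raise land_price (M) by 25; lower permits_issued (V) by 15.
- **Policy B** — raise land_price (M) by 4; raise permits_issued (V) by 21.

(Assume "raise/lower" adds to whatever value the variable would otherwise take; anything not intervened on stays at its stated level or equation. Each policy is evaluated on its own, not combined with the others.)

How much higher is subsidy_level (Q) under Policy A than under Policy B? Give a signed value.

Policy A (M + 25, V − 15):
  M = 6 + 25 = 31
  V = 118 − 15 = 103
  Q = 0 + 2·31 − 5·103 = -453
Policy B (M + 4, V + 21):
  M = 6 + 4 = 10
  V = 118 + 21 = 139
  Q = 0 + 2·10 − 5·139 = -675
Q: -453 − (-675) = 222

222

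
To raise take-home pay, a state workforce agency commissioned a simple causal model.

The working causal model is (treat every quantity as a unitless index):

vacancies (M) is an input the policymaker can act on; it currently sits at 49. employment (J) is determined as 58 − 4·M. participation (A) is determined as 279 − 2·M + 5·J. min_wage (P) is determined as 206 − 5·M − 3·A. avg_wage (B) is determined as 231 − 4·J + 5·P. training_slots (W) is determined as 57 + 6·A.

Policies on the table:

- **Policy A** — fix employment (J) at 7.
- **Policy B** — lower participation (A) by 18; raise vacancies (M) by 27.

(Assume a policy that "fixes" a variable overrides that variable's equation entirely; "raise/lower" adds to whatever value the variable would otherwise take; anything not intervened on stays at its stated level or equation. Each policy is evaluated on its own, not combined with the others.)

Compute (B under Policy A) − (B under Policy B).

-20392

Policy A (J := 7):
  M = 49
  J = 7
  A = 279 − 2·49 + 5·7 = 216
  P = 206 − 5·49 − 3·216 = -687
  B = 231 − 4·7 + 5·(-687) = -3232
Policy B (A − 18, M + 27):
  M = 49 + 27 = 76
  J = 58 − 4·76 = -246
  A = 279 − 2·76 + 5·(-246) (−18 from intervention) = -1121
  P = 206 − 5·76 − 3·(-1121) = 3189
  B = 231 − 4·(-246) + 5·3189 = 17160
B: -3232 − 17160 = -20392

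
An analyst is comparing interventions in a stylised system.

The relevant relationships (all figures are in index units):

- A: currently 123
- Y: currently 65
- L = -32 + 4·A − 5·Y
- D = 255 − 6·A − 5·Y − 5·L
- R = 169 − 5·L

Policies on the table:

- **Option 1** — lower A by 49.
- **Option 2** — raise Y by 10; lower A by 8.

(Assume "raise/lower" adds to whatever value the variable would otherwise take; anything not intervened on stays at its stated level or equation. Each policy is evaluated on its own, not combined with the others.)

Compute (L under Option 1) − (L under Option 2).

Option 1 (A − 49):
  A = 123 − 49 = 74
  Y = 65
  L = -32 + 4·74 − 5·65 = -61
Option 2 (Y + 10, A − 8):
  A = 123 − 8 = 115
  Y = 65 + 10 = 75
  L = -32 + 4·115 − 5·75 = 53
L: -61 − 53 = -114

-114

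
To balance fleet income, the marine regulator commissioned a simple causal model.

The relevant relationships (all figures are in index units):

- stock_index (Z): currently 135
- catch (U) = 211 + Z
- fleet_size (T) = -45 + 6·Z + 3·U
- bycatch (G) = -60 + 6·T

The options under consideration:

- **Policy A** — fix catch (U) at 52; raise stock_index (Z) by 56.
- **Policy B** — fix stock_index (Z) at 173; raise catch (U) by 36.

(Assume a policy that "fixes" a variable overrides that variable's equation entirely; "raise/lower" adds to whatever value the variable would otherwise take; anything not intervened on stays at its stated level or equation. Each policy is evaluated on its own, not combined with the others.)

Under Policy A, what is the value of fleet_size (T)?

Policy A (U := 52, Z + 56):
  Z = 135 + 56 = 191
  U = 52
  T = -45 + 6·191 + 3·52 = 1257

1257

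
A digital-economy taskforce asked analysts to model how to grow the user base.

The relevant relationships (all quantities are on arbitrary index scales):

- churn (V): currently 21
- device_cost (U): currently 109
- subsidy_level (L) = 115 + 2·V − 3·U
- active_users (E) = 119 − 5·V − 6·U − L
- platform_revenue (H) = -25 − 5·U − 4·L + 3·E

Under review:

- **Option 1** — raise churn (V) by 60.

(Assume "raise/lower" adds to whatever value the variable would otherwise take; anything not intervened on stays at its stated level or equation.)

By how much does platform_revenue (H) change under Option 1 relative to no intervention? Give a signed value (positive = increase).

-1740

Baseline:
  V = 21
  U = 109
  L = 115 + 2·21 − 3·109 = -170
  E = 119 − 5·21 − 6·109 − (-170) = -470
  H = -25 − 5·109 − 4·(-170) + 3·(-470) = -1300
Option 1 (V + 60):
  V = 21 + 60 = 81
  U = 109
  L = 115 + 2·81 − 3·109 = -50
  E = 119 − 5·81 − 6·109 − (-50) = -890
  H = -25 − 5·109 − 4·(-50) + 3·(-890) = -3040
Change in H: -3040 − (-1300) = -1740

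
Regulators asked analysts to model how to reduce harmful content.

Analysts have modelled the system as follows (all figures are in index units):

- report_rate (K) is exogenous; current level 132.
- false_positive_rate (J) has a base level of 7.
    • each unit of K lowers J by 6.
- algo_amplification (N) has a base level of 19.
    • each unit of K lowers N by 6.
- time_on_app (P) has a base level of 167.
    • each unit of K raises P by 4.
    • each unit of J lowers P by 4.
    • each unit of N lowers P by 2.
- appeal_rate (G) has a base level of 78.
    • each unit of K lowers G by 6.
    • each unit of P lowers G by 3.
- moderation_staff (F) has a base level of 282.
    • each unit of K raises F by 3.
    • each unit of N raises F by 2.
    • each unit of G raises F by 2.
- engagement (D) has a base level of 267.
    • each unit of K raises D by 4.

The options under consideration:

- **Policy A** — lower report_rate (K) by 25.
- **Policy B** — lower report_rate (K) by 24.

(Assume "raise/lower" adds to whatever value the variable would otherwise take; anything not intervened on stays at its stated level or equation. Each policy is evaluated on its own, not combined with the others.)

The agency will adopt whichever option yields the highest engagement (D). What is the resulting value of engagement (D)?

699

Policy A (K − 25):
  K = 132 − 25 = 107
  D = 267 + 4·107 = 695
Policy B (K − 24):
  K = 132 − 24 = 108
  D = 267 + 4·108 = 699
Comparing — Policy A: D=695, Policy B: D=699. Highest is 699 (Policy B).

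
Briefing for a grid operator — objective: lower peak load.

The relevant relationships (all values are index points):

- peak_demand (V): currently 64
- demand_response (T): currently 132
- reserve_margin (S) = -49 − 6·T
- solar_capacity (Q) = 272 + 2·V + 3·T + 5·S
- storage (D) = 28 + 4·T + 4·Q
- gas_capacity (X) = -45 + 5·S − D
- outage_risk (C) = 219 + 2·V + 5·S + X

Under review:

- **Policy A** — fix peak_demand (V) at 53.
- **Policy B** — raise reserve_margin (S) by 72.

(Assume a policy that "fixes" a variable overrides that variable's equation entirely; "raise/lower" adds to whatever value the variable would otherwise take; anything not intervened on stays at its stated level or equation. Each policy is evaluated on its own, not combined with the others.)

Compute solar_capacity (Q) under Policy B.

Policy B (S + 72):
  V = 64
  T = 132
  S = -49 − 6·132 (+72 from intervention) = -769
  Q = 272 + 2·64 + 3·132 + 5·(-769) = -3049

-3049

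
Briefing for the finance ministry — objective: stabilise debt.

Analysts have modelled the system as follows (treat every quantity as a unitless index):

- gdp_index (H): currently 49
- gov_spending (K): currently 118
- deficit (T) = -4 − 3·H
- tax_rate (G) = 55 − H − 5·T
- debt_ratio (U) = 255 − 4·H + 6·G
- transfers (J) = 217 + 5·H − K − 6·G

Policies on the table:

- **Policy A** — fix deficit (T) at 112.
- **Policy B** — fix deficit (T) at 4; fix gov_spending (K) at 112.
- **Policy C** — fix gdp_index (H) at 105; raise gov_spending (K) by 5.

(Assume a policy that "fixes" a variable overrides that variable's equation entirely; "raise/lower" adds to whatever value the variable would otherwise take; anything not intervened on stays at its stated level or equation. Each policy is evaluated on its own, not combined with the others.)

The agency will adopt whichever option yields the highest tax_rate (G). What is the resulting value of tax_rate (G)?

1545

Policy A (T := 112):
  H = 49
  T = 112
  G = 55 − 49 − 5·112 = -554
Policy B (T := 4, K := 112):
  H = 49
  T = 4
  G = 55 − 49 − 5·4 = -14
Policy C (H := 105, K + 5):
  H = 105
  T = -4 − 3·105 = -319
  G = 55 − 105 − 5·(-319) = 1545
Comparing — Policy A: G=-554, Policy B: G=-14, Policy C: G=1545. Highest is 1545 (Policy C).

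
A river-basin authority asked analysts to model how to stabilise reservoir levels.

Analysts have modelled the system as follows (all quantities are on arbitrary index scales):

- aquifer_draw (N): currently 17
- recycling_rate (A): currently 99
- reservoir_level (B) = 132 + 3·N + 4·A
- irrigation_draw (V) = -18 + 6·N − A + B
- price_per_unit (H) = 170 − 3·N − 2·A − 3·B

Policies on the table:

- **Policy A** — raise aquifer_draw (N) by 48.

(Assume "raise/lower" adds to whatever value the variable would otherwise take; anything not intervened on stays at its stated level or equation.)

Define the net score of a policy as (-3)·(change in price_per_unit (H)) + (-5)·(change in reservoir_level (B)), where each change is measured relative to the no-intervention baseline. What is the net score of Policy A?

Baseline:
  N = 17
  A = 99
  B = 132 + 3·17 + 4·99 = 579
  H = 170 − 3·17 − 2·99 − 3·579 = -1816
Policy A (N + 48):
  N = 17 + 48 = 65
  A = 99
  B = 132 + 3·65 + 4·99 = 723
  H = 170 − 3·65 − 2·99 − 3·723 = -2392
ΔH = -2392 − (-1816) = -576; ΔB = 723 − 579 = 144
Score = (-3)·(-576) + (-5)·144 = 1008

1008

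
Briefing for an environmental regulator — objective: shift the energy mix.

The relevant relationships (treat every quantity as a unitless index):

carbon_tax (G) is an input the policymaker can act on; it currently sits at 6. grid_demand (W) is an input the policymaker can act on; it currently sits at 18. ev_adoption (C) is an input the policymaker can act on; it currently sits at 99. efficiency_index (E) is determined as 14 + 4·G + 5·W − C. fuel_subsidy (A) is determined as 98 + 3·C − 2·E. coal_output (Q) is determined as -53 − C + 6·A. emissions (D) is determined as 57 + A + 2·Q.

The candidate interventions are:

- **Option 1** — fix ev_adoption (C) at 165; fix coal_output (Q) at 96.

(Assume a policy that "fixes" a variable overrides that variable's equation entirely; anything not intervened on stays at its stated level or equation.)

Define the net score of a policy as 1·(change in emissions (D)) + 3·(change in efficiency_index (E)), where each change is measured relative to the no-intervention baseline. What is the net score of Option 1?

-3416

Baseline:
  G = 6
  W = 18
  C = 99
  E = 14 + 4·6 + 5·18 − 99 = 29
  A = 98 + 3·99 − 2·29 = 337
  Q = -53 − 99 + 6·337 = 1870
  D = 57 + 337 + 2·1870 = 4134
Option 1 (C := 165, Q := 96):
  G = 6
  W = 18
  C = 165
  E = 14 + 4·6 + 5·18 − 165 = -37
  A = 98 + 3·165 − 2·(-37) = 667
  Q = 96
  D = 57 + 667 + 2·96 = 916
ΔD = 916 − 4134 = -3218; ΔE = -37 − 29 = -66
Score = 1·(-3218) + 3·(-66) = -3416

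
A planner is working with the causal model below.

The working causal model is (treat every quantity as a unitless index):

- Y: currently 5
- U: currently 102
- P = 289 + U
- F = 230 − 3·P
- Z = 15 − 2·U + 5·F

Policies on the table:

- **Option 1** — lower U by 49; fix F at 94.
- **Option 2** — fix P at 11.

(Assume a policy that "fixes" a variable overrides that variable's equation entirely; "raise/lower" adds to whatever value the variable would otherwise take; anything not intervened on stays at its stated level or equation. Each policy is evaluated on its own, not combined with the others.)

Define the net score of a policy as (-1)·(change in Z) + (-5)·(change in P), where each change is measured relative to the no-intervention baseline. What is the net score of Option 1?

Baseline:
  U = 102
  P = 289 + 102 = 391
  F = 230 − 3·391 = -943
  Z = 15 − 2·102 + 5·(-943) = -4904
Option 1 (U − 49, F := 94):
  U = 102 − 49 = 53
  P = 289 + 53 = 342
  F = 94
  Z = 15 − 2·53 + 5·94 = 379
ΔZ = 379 − (-4904) = 5283; ΔP = 342 − 391 = -49
Score = (-1)·5283 + (-5)·(-49) = -5038

-5038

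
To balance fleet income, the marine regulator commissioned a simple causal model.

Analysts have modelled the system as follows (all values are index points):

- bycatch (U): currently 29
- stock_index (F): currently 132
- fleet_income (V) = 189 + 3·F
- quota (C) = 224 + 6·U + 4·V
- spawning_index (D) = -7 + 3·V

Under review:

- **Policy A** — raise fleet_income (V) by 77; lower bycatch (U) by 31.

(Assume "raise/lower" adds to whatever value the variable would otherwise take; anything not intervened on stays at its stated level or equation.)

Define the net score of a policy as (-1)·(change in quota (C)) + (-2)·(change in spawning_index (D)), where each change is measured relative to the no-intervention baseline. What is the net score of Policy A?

-584

Baseline:
  U = 29
  F = 132
  V = 189 + 3·132 = 585
  C = 224 + 6·29 + 4·585 = 2738
  D = -7 + 3·585 = 1748
Policy A (V + 77, U − 31):
  U = 29 − 31 = -2
  F = 132
  V = 189 + 3·132 (+77 from intervention) = 662
  C = 224 + 6·(-2) + 4·662 = 2860
  D = -7 + 3·662 = 1979
ΔC = 2860 − 2738 = 122; ΔD = 1979 − 1748 = 231
Score = (-1)·122 + (-2)·231 = -584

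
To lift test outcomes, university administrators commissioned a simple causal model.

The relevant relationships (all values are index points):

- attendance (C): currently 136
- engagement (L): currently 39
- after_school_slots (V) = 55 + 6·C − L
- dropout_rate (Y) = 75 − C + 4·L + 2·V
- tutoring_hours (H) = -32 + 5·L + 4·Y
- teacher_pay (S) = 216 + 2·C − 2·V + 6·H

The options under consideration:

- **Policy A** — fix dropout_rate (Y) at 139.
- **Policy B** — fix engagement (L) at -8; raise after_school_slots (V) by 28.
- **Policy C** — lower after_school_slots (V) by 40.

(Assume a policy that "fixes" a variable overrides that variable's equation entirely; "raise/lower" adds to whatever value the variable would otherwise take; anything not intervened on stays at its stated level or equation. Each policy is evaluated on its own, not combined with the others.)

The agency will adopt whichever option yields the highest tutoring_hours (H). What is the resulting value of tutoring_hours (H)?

6879

Policy A (Y := 139):
  C = 136
  L = 39
  V = 55 + 6·136 − 39 = 832
  Y = 139
  H = -32 + 5·39 + 4·139 = 719
Policy B (L := -8, V + 28):
  C = 136
  L = -8
  V = 55 + 6·136 − (-8) (+28 from intervention) = 907
  Y = 75 − 136 + 4·(-8) + 2·907 = 1721
  H = -32 + 5·(-8) + 4·1721 = 6812
Policy C (V − 40):
  C = 136
  L = 39
  V = 55 + 6·136 − 39 (−40 from intervention) = 792
  Y = 75 − 136 + 4·39 + 2·792 = 1679
  H = -32 + 5·39 + 4·1679 = 6879
Comparing — Policy A: H=719, Policy B: H=6812, Policy C: H=6879. Highest is 6879 (Policy C).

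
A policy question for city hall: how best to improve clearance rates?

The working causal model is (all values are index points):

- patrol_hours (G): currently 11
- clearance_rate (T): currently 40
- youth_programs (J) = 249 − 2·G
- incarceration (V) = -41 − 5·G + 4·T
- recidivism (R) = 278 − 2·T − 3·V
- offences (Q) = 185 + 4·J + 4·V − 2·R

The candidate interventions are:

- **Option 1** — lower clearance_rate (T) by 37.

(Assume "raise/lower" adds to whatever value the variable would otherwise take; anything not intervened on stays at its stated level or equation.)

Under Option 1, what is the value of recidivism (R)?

524

Option 1 (T − 37):
  G = 11
  T = 40 − 37 = 3
  V = -41 − 5·11 + 4·3 = -84
  R = 278 − 2·3 − 3·(-84) = 524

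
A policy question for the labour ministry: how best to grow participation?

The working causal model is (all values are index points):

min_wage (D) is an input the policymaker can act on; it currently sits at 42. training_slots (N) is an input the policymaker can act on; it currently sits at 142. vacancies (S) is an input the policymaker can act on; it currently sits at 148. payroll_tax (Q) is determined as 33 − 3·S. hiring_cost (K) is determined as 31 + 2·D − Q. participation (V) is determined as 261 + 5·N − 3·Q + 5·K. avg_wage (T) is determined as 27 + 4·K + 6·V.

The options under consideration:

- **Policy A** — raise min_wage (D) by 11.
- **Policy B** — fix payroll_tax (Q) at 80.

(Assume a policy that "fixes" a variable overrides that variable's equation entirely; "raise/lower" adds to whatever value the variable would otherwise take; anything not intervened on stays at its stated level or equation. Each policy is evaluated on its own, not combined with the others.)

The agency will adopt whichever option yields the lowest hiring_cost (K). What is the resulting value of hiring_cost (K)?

35

Policy A (D + 11):
  D = 42 + 11 = 53
  S = 148
  Q = 33 − 3·148 = -411
  K = 31 + 2·53 − (-411) = 548
Policy B (Q := 80):
  D = 42
  S = 148
  Q = 80
  K = 31 + 2·42 − 80 = 35
Comparing — Policy A: K=548, Policy B: K=35. Lowest is 35 (Policy B).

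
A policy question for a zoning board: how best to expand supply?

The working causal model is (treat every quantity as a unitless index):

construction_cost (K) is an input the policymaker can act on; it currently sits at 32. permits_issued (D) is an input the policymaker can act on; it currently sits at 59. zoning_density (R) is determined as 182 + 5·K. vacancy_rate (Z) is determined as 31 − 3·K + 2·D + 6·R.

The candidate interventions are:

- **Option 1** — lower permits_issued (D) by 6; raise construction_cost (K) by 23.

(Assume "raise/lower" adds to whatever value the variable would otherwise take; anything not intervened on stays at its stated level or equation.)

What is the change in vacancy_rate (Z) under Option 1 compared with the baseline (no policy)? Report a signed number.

Baseline:
  K = 32
  D = 59
  R = 182 + 5·32 = 342
  Z = 31 − 3·32 + 2·59 + 6·342 = 2105
Option 1 (D − 6, K + 23):
  K = 32 + 23 = 55
  D = 59 − 6 = 53
  R = 182 + 5·55 = 457
  Z = 31 − 3·55 + 2·53 + 6·457 = 2714
Change in Z: 2714 − 2105 = 609

609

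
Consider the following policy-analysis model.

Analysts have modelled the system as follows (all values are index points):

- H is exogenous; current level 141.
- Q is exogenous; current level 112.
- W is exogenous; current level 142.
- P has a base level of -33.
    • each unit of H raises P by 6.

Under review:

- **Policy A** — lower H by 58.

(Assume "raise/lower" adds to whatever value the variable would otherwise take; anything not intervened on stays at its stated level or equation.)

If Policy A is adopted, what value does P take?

Policy A (H − 58):
  H = 141 − 58 = 83
  P = -33 + 6·83 = 465

465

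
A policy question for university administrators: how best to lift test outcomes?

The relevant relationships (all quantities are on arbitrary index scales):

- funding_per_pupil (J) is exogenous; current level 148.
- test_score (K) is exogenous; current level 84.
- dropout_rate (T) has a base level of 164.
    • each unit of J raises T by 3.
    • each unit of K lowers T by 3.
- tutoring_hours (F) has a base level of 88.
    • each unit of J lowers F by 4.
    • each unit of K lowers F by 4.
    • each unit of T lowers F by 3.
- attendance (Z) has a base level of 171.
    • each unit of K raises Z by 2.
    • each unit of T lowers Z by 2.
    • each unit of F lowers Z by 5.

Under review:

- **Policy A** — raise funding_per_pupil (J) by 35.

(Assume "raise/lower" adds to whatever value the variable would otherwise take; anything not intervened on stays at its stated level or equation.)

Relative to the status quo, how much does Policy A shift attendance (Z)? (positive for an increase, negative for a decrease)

2065

Baseline:
  J = 148
  K = 84
  T = 164 + 3·148 − 3·84 = 356
  F = 88 − 4·148 − 4·84 − 3·356 = -1908
  Z = 171 + 2·84 − 2·356 − 5·(-1908) = 9167
Policy A (J + 35):
  J = 148 + 35 = 183
  K = 84
  T = 164 + 3·183 − 3·84 = 461
  F = 88 − 4·183 − 4·84 − 3·461 = -2363
  Z = 171 + 2·84 − 2·461 − 5·(-2363) = 11232
Change in Z: 11232 − 9167 = 2065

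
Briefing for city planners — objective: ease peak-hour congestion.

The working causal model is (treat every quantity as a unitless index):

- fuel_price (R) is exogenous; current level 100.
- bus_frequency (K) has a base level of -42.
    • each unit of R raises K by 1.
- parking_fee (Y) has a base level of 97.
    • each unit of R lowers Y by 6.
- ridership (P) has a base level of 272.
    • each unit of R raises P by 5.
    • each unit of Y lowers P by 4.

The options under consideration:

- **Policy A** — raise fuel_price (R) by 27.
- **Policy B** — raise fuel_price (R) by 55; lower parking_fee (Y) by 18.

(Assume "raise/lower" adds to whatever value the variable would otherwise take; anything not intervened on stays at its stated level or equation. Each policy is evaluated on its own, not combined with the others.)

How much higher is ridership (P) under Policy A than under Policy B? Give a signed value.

-884

Policy A (R + 27):
  R = 100 + 27 = 127
  Y = 97 − 6·127 = -665
  P = 272 + 5·127 − 4·(-665) = 3567
Policy B (R + 55, Y − 18):
  R = 100 + 55 = 155
  Y = 97 − 6·155 (−18 from intervention) = -851
  P = 272 + 5·155 − 4·(-851) = 4451
P: 3567 − 4451 = -884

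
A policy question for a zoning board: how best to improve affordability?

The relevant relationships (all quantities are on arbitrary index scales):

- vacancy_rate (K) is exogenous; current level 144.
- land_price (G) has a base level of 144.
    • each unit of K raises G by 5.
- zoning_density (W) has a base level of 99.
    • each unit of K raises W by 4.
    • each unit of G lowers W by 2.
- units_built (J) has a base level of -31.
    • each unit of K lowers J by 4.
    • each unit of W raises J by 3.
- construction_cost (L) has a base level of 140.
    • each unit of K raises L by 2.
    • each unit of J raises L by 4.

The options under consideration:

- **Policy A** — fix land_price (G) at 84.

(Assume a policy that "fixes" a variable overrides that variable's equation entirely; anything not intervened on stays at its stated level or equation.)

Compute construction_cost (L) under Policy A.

Policy A (G := 84):
  K = 144
  G = 84
  W = 99 + 4·144 − 2·84 = 507
  J = -31 − 4·144 + 3·507 = 914
  L = 140 + 2·144 + 4·914 = 4084

4084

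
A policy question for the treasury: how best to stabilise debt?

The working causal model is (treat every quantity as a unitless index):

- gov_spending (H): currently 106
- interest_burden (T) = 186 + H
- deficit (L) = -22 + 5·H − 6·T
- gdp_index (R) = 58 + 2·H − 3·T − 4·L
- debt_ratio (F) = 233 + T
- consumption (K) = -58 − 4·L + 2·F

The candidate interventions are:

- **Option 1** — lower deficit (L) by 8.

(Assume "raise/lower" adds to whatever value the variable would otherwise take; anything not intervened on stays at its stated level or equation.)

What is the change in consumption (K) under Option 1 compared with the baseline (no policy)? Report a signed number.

Baseline:
  H = 106
  T = 186 + 106 = 292
  L = -22 + 5·106 − 6·292 = -1244
  F = 233 + 292 = 525
  K = -58 − 4·(-1244) + 2·525 = 5968
Option 1 (L − 8):
  H = 106
  T = 186 + 106 = 292
  L = -22 + 5·106 − 6·292 (−8 from intervention) = -1252
  F = 233 + 292 = 525
  K = -58 − 4·(-1252) + 2·525 = 6000
Change in K: 6000 − 5968 = 32

32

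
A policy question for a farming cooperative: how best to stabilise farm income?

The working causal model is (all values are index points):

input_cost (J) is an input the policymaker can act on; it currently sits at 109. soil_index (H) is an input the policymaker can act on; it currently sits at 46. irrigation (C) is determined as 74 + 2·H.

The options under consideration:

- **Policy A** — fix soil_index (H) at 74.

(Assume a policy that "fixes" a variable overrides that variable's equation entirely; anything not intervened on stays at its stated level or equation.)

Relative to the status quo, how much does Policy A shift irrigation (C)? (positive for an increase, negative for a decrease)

Baseline:
  H = 46
  C = 74 + 2·46 = 166
Policy A (H := 74):
  H = 74
  C = 74 + 2·74 = 222
Change in C: 222 − 166 = 56

56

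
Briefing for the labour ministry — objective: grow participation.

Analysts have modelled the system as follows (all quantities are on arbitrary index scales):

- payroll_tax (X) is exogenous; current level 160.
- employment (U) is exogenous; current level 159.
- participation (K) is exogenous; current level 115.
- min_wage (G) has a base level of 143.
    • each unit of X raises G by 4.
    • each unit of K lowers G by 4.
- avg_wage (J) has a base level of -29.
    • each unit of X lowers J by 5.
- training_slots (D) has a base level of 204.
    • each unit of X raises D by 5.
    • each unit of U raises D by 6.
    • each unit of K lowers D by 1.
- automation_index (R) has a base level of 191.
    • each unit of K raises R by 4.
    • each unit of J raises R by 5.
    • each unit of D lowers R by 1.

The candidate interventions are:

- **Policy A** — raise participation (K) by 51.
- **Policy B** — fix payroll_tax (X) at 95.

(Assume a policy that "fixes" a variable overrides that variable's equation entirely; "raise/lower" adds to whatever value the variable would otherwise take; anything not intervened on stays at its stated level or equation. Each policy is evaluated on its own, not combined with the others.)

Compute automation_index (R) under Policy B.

-3387

Policy B (X := 95):
  X = 95
  U = 159
  K = 115
  J = -29 − 5·95 = -504
  D = 204 + 5·95 + 6·159 − 115 = 1518
  R = 191 + 4·115 + 5·(-504) − 1518 = -3387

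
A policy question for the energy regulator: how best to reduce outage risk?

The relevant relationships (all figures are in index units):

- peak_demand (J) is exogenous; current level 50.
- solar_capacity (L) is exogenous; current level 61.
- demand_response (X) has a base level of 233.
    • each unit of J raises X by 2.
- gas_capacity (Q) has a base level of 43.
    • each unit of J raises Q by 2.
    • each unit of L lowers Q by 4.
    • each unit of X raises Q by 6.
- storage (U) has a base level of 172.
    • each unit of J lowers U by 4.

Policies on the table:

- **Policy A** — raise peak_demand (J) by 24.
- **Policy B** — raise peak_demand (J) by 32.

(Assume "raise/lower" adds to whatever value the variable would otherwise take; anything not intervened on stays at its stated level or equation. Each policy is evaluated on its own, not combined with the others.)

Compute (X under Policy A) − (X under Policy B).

Policy A (J + 24):
  J = 50 + 24 = 74
  X = 233 + 2·74 = 381
Policy B (J + 32):
  J = 50 + 32 = 82
  X = 233 + 2·82 = 397
X: 381 − 397 = -16

-16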